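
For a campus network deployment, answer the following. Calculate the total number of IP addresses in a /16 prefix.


Given: CIDR prefix /16
Host bits = 32 - 16 = 16
Total addresses = 2^16 = 65536

65536


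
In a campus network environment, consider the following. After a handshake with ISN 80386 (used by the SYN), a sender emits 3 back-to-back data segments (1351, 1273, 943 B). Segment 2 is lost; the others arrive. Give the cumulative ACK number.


SYN uses sequence number 80386; first data byte = ISN + 1 = 80387.
Segment 1: SEQ = 80387, len = 1351 B, covers [80387, 81737]
Segment 2: SEQ = 81738, len = 1273 B, covers [81738, 83010] [LOST]
Segment 3: SEQ = 83011, len = 943 B, covers [83011, 83953]
In-order data received: bytes [80387, 81737] (segments 1..1).
Segment 2 missing -> gap begins at byte 81738; later segments buffered out of order.
Cumulative ACK = next expected in-order byte = 80387 + 1351 = 81738

81738


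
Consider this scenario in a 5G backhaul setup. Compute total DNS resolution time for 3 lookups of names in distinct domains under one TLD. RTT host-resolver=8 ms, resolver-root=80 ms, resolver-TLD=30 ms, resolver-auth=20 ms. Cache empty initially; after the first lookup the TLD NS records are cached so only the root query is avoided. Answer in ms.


Lookup 1 (cold cache): local + root + TLD + auth = 8 + 80 + 30 + 20 = 138 ms
Lookups 2..3 (TLD NS cached -> skip root; new domain -> still ask TLD and auth): local + TLD + auth = 8 + 30 + 20 = 58 ms each
Remaining 2 lookups: 2 * 58 = 116 ms
Total = 138 + 116 = 254 ms

254


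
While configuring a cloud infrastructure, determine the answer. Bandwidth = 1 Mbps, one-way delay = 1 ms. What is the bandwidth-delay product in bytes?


Given: bandwidth = 1 Mbps, delay = 1 ms
BDP in bits = 1 * 10^6 * 1 / 1000
BDP in bits = 1000
BDP in bytes = 1000 / 8 = 125

125


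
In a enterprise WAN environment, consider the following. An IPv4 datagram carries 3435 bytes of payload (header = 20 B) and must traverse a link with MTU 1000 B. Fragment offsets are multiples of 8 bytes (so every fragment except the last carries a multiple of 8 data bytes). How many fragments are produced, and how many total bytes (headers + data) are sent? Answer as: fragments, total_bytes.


Max data per non-final fragment = floor((MTU - header)/8)*8 = floor((1000 - 20)/8)*8 = floor(980/8)*8 = 976 B
Final fragment needs no 8-byte alignment: it can carry up to MTU - header = 980 B
Non-final fragments needed = ceil((payload - 980) / 976) = ceil(2455/976) = ceil(2.5154) = 3
Number of fragments = 3 + 1 = 4
Fragment sizes (data): 3 * 976 B + 507 B (last, 507 <= 980 OK)
Total bytes sent = payload + n_frags * header = 3435 + 4*20 = 3435 + 80 = 3515 B

4, 3515


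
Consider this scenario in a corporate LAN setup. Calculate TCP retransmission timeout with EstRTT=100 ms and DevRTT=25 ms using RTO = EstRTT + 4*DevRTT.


Given: EstRTT = 100 ms, DevRTT = 25 ms
Timeout = EstRTT + 4 * DevRTT
4 * DevRTT = 4 * 25 = 100
Timeout = 100 + 100 = 200 ms

200


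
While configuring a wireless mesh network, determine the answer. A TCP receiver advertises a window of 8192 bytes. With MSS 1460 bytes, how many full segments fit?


Given: RWND = 8192 bytes, MSS = 1460 bytes
Full segments = floor(RWND / MSS)
Full segments = floor(8192 / 1460)
Full segments = floor(5.611) = 5

5


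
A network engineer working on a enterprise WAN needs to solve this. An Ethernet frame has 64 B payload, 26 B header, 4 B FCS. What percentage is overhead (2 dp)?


Given: payload = 64 B, header = 26 B, trailer = 4 B
Overhead bytes = header + trailer = 26 + 4 = 30
Total frame = payload + overhead = 64 + 30 = 94
Overhead % = 30 / 94 * 100 = 31.9149% -> 31.91% (2 dp)

31.91


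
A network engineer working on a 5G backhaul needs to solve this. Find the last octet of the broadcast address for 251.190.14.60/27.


Given: IP = 251.190.14.60, prefix = /27
Host bits = 32 - 27 = 5
Network last octet = 60 AND mask = 32
Host part size = 2^5 - 1 = 31
Broadcast last octet = 32 OR 31 = 63

63


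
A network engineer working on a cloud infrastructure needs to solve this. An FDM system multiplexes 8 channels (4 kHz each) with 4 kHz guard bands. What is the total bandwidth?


Given: 8 channels, 4 kHz each, guard = 4 kHz
Channel bandwidth = 8 * 4 = 32 kHz
Guard bands = 7 gaps * 4 kHz = 28 kHz
Total = 32 + 28 = 60 kHz

60


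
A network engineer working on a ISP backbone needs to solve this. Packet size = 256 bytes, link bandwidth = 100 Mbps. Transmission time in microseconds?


Given: packet = 256 bytes, bandwidth = 100 Mbps
Packet in bits = 256 * 8 = 2048 bits
Bandwidth = 100 * 10^6 = 100000000 bps
Time = 2048 / 100000000 seconds
Time in us = 2048 * 10^6 / 100000000 = 20.48

20.48


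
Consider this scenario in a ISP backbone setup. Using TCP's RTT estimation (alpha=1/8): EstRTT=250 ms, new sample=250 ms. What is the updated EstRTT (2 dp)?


Given: EstRTT = 250 ms, SampleRTT = 250 ms, alpha = 1/8
New EstRTT = (1 - alpha) * EstRTT + alpha * SampleRTT
(7/8) * 250 = 218.75
(1/8) * 250 = 31.25
New EstRTT = 218.75 + 31.25 = 250 ms -> 250.00 ms (2 dp)

250.00


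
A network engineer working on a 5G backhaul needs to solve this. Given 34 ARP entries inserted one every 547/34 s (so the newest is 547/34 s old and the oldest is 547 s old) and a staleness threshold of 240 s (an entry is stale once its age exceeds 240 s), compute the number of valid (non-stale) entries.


Ages are k * 547/34 s for k = 1..34 (spacing = 16.0882 s).
Entry k is valid iff k * 547/34 <= 240 iff k <= 34 * 240 / 547 = 14.9177
n_valid = floor(14.9177) = 14
(n_stale = 34 - 14 = 20)

14


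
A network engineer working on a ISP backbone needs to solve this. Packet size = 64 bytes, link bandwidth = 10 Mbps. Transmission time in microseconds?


Given: packet = 64 bytes, bandwidth = 10 Mbps
Packet in bits = 64 * 8 = 512 bits
Bandwidth = 10 * 10^6 = 10000000 bps
Time = 512 / 10000000 seconds
Time in us = 512 * 10^6 / 10000000 = 51.2

51.2


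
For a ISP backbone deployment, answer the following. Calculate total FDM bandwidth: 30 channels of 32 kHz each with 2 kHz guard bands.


Given: 30 channels, 32 kHz each, guard = 2 kHz
Channel bandwidth = 30 * 32 = 960 kHz
Guard bands = 29 gaps * 2 kHz = 58 kHz
Total = 960 + 58 = 1018 kHz

1018


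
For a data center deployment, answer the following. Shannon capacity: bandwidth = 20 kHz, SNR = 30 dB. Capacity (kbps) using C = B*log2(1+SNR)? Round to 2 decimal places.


Given: B = 20 kHz, SNR = 30 dB
SNR linear = 10^(30/10) = 1000
1 + SNR = 1001
log2(1001) = 9.9672262588
C = 20 * 1000 * 9.9672262588 = 199344.5252 bps
C = 199.344525 kbps -> 199.34 kbps (2 dp)

199.34


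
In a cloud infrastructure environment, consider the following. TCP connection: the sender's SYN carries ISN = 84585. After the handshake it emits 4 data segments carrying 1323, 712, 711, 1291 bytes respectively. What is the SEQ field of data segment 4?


The SYN occupies sequence number ISN = 84585, so the first data byte is ISN + 1 = 84586.
SEQ of data segment i = (ISN + 1) + sum of payload sizes of segments 1..i-1.
Segment 1: SEQ = 84586, payload = 1323 bytes
Segment 2: SEQ = 85909, payload = 712 bytes
Segment 3: SEQ = 86621, payload = 711 bytes
Segment 4: SEQ = 87332, payload = 1291 bytes
SEQ of segment 4 = 84586 + 1323 + 712 + 711 = 87332

87332


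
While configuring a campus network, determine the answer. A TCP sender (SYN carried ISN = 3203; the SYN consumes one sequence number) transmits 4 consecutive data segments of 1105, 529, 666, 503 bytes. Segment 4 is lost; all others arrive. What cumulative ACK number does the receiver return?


SYN uses sequence number 3203; first data byte = ISN + 1 = 3204.
Segment 1: SEQ = 3204, len = 1105 B, covers [3204, 4308]
Segment 2: SEQ = 4309, len = 529 B, covers [4309, 4837]
Segment 3: SEQ = 4838, len = 666 B, covers [4838, 5503]
Segment 4: SEQ = 5504, len = 503 B, covers [5504, 6006] [LOST]
In-order data received: bytes [3204, 5503] (segments 1..3).
Segment 4 missing -> gap begins at byte 5504.
Cumulative ACK = next expected in-order byte = 3204 + 1105 + 529 + 666 = 5504

5504


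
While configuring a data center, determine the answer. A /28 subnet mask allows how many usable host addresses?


Given: subnet mask /28
Host bits = 32 - 28 = 4
Total addresses = 2^4 = 16
Usable hosts = 16 - 2 (network + broadcast) = 14

14


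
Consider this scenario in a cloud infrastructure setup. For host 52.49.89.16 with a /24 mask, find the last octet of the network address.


Given: IP = 52.49.89.16, prefix = /24
Subnet mask = 255.255.255.0
Last octet of IP: 16
Last octet of mask: 0
Network last octet = 16 AND 0 = 0

0


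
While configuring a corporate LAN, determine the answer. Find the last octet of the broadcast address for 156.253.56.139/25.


Given: IP = 156.253.56.139, prefix = /25
Host bits = 32 - 25 = 7
Network last octet = 139 AND mask = 128
Host part size = 2^7 - 1 = 127
Broadcast last octet = 128 OR 127 = 255

255


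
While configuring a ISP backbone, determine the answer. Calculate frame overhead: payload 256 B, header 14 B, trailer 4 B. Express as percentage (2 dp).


Given: payload = 256 B, header = 14 B, trailer = 4 B
Overhead bytes = header + trailer = 14 + 4 = 18
Total frame = payload + overhead = 256 + 18 = 274
Overhead % = 18 / 274 * 100 = 6.5693% -> 6.57% (2 dp)

6.57


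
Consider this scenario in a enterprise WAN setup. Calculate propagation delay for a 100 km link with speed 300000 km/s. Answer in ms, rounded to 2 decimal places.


Given: distance = 100 km, speed = 300000 km/s
Delay = distance / speed = 100 / 300000 seconds
Delay in ms = 100 * 1000 / 300000
Delay = 0.3333 ms
Rounded to 2 dp = 0.33 ms

0.33


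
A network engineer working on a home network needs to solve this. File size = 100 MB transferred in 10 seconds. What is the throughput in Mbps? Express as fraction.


Given: file = 100 MB, time = 10 s
File in Mb = 100 * 8 = 800 Mb
Throughput = 800 / 10 Mbps
Throughput = 80 Mbps

80


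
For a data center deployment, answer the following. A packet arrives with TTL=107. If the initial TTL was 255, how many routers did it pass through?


Given: initial TTL = 255, received TTL = 107
Hops = initial TTL - received TTL
Hops = 255 - 107 = 148

148


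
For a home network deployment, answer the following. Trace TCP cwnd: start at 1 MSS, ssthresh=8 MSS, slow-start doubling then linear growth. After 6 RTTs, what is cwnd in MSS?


RTT 0: cwnd = 1 MSS (initial)
RTT 1: cwnd = 2 MSS (slow start, doubled)
RTT 2: cwnd = 4 MSS (slow start, doubled)
RTT 3: cwnd = 8 MSS (slow start, doubled)
RTT 4: cwnd = 9 MSS (congestion avoidance, +1)
RTT 5: cwnd = 10 MSS (congestion avoidance, +1)
RTT 6: cwnd = 11 MSS (congestion avoidance, +1)

11


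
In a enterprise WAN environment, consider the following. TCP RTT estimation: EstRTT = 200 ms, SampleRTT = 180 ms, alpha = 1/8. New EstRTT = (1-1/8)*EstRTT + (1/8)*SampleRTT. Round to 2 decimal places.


Given: EstRTT = 200 ms, SampleRTT = 180 ms, alpha = 1/8
New EstRTT = (1 - alpha) * EstRTT + alpha * SampleRTT
(7/8) * 200 = 175
(1/8) * 180 = 22.5
New EstRTT = 175 + 22.5 = 197.5 ms -> 197.50 ms (2 dp)

197.50


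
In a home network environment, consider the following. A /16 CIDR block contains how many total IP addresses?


Given: CIDR prefix /16
Host bits = 32 - 16 = 16
Total addresses = 2^16 = 65536

65536


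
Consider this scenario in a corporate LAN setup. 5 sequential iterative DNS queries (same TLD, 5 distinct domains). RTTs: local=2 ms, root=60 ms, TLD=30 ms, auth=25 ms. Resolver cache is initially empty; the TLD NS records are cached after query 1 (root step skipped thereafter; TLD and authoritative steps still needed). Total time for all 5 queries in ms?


Lookup 1 (cold cache): local + root + TLD + auth = 2 + 60 + 30 + 25 = 117 ms
Lookups 2..5 (TLD NS cached -> skip root; new domain -> still ask TLD and auth): local + TLD + auth = 2 + 30 + 25 = 57 ms each
Remaining 4 lookups: 4 * 57 = 228 ms
Total = 117 + 228 = 345 ms

345


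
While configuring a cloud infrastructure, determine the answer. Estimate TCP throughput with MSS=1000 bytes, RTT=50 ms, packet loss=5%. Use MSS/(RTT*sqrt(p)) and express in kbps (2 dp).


Given: MSS = 1000 bytes, RTT = 50 ms, loss = 5%
RTT in seconds = 50 / 1000 = 0.05
Loss rate = 5% = 0.05
sqrt(loss) = sqrt(0.05) = 0.223606797750
Throughput (bytes/s) = 1000 / (0.05 * 0.223606797750) = 89442.7191
Throughput (kbps) = 89442.7191 * 8 / 1000 = 715.541753 -> 715.54 kbps (2 dp)

715.54


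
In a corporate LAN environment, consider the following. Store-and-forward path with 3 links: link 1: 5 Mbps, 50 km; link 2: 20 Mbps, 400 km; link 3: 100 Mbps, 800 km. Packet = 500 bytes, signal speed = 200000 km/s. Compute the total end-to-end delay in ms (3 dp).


Packet = 500 bytes = 4000 bits. Store-and-forward: sum (t_trans + t_prop) per link.
Link 1: t_trans = 4000/(5*10^6) s = 0.8000 ms; t_prop = 50/200000 s = 0.2500 ms; subtotal = 1.0500 ms
Link 2: t_trans = 4000/(20*10^6) s = 0.2000 ms; t_prop = 400/200000 s = 2.0000 ms; subtotal = 2.2000 ms
Link 3: t_trans = 4000/(100*10^6) s = 0.0400 ms; t_prop = 800/200000 s = 4.0000 ms; subtotal = 4.0400 ms
End-to-end = 1.0500 + 2.2000 + 4.0400 = 7.2900 ms -> 7.290 ms (3 dp)

7.290


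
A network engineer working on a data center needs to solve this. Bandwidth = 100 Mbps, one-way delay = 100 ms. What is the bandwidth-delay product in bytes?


Given: bandwidth = 100 Mbps, delay = 100 ms
BDP in bits = 100 * 10^6 * 100 / 1000
BDP in bits = 10000000
BDP in bytes = 10000000 / 8 = 1250000

1250000


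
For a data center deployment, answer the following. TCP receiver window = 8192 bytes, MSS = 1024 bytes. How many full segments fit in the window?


Given: RWND = 8192 bytes, MSS = 1024 bytes
Full segments = floor(RWND / MSS)
Full segments = floor(8192 / 1024)
Full segments = floor(8.0) = 8

8


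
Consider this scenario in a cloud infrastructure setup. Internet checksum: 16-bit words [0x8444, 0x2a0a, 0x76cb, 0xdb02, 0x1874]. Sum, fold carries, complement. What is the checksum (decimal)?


Given words: [0x8444, 0x2a0a, 0x76cb, 0xdb02, 0x1874]
Step 1: Sum all words
Raw sum = 33860 + 10762 + 30411 + 56066 + 6260 = 137359
Step 2: Fold carry: (6287 + 2) = 6289
One's complement = ~6289 & 0xFFFF = 59246

59246


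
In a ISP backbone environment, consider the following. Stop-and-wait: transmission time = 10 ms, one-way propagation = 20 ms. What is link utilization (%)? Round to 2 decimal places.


Given: Ttrans = 10 ms, Tprop = 20 ms
RTT = 2 * Tprop = 2 * 20 = 40 ms
U = Ttrans / (Ttrans + RTT)
U = 10 / (10 + 40)
U = 10 / 50 = 0.2
U% = 20.00%

20.00


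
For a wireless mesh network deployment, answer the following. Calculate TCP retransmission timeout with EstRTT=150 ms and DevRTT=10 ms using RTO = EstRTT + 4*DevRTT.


Given: EstRTT = 150 ms, DevRTT = 10 ms
Timeout = EstRTT + 4 * DevRTT
4 * DevRTT = 4 * 10 = 40
Timeout = 150 + 40 = 190 ms

190


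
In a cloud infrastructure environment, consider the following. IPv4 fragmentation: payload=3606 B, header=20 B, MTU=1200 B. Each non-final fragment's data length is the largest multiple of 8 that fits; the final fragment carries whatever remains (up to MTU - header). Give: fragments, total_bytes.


Max data per non-final fragment = floor((MTU - header)/8)*8 = floor((1200 - 20)/8)*8 = floor(1180/8)*8 = 1176 B
Final fragment needs no 8-byte alignment: it can carry up to MTU - header = 1180 B
Non-final fragments needed = ceil((payload - 1180) / 1176) = ceil(2426/1176) = ceil(2.0629) = 3
Number of fragments = 3 + 1 = 4
Fragment sizes (data): 3 * 1176 B + 78 B (last, 78 <= 1180 OK)
Total bytes sent = payload + n_frags * header = 3606 + 4*20 = 3606 + 80 = 3686 B

4, 3686


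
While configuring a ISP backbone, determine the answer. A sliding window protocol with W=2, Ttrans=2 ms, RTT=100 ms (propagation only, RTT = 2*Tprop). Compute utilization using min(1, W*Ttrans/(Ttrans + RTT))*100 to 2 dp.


Given: W = 2, Ttrans = 2 ms, RTT = 100 ms (= 2 * Tprop, Tprop = 50 ms)
Cycle time = Ttrans + RTT = 2 + 100 = 102 ms (first packet sent until its ACK returns)
W * Ttrans = 2 * 2 = 4 ms of sending per cycle
W * Ttrans / (Ttrans + RTT) = 4 / 102 = 0.039216
U = min(1, 0.039216) = 0.039216
U% = 3.92%

3.92


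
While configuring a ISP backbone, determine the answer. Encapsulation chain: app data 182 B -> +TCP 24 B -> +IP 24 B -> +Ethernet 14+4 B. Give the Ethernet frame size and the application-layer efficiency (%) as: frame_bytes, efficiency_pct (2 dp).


TCP segment = 182 + 24 = 206 B
IP packet = 206 + 24 = 230 B
Ethernet frame = 230 + 14 + 4 = 248 B
Efficiency = app / frame = 182 / 248 = 0.733871 = 73.3871% -> 73.39% (2 dp)

248, 73.39


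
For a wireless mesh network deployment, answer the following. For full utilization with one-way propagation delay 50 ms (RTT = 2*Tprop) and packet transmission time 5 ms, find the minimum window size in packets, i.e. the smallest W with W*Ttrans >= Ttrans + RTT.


Given: Ttrans = 5 ms, RTT = 100 ms (= 2 * Tprop, Tprop = 50 ms)
Time until first ACK returns = Ttrans + RTT = 5 + 100 = 105 ms
Need W * Ttrans >= Ttrans + RTT  ->  W >= (Ttrans + RTT) / Ttrans
(Ttrans + RTT) / Ttrans = 105 / 5 = 21
W_min = ceil(21) = 21

21


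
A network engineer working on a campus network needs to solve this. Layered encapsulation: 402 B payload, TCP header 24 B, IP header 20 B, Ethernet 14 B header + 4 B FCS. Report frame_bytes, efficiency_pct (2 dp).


TCP segment = 402 + 24 = 426 B
IP packet = 426 + 20 = 446 B
Ethernet frame = 446 + 14 + 4 = 464 B
Efficiency = app / frame = 402 / 464 = 0.866379 = 86.6379% -> 86.64% (2 dp)

464, 86.64


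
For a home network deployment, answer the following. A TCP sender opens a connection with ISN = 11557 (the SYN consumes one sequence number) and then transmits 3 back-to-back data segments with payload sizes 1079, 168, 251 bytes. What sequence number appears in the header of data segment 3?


The SYN occupies sequence number ISN = 11557, so the first data byte is ISN + 1 = 11558.
SEQ of data segment i = (ISN + 1) + sum of payload sizes of segments 1..i-1.
Segment 1: SEQ = 11558, payload = 1079 bytes
Segment 2: SEQ = 12637, payload = 168 bytes
Segment 3: SEQ = 12805, payload = 251 bytes
SEQ of segment 3 = 11558 + 1079 + 168 = 12805

12805


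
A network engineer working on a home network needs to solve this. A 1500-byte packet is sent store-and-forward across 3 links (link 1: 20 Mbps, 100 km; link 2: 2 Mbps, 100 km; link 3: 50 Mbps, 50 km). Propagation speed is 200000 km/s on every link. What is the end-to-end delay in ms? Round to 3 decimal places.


Packet = 1500 bytes = 12000 bits. Store-and-forward: sum (t_trans + t_prop) per link.
Link 1: t_trans = 12000/(20*10^6) s = 0.6000 ms; t_prop = 100/200000 s = 0.5000 ms; subtotal = 1.1000 ms
Link 2: t_trans = 12000/(2*10^6) s = 6.0000 ms; t_prop = 100/200000 s = 0.5000 ms; subtotal = 6.5000 ms
Link 3: t_trans = 12000/(50*10^6) s = 0.2400 ms; t_prop = 50/200000 s = 0.2500 ms; subtotal = 0.4900 ms
End-to-end = 1.1000 + 6.5000 + 0.4900 = 8.0900 ms -> 8.090 ms (3 dp)

8.090


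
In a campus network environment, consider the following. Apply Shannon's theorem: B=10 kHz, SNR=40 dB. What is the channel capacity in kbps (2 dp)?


Given: B = 10 kHz, SNR = 40 dB
SNR linear = 10^(40/10) = 10000
1 + SNR = 10001
log2(10001) = 13.2878566418
C = 10 * 1000 * 13.2878566418 = 132878.5664 bps
C = 132.878566 kbps -> 132.88 kbps (2 dp)

132.88


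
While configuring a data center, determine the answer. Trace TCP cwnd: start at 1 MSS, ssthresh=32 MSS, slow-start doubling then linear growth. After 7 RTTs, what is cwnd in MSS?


RTT 0: cwnd = 1 MSS (initial)
RTT 1: cwnd = 2 MSS (slow start, doubled)
RTT 2: cwnd = 4 MSS (slow start, doubled)
RTT 3: cwnd = 8 MSS (slow start, doubled)
RTT 4: cwnd = 16 MSS (slow start, doubled)
RTT 5: cwnd = 32 MSS (slow start, doubled)
RTT 6: cwnd = 33 MSS (congestion avoidance, +1)
RTT 7: cwnd = 34 MSS (congestion avoidance, +1)

34


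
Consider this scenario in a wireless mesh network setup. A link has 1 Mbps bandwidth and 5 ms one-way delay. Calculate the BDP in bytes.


Given: bandwidth = 1 Mbps, delay = 5 ms
BDP in bits = 1 * 10^6 * 5 / 1000
BDP in bits = 5000
BDP in bytes = 5000 / 8 = 625

625


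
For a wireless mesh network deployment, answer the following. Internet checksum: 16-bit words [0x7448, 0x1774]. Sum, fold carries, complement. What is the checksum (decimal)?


Given words: [0x7448, 0x1774]
Step 1: Sum all words
Raw sum = 29768 + 6004 = 35772
One's complement = ~35772 & 0xFFFF = 29763

29763


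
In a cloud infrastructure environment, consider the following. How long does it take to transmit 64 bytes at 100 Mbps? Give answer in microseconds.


Given: packet = 64 bytes, bandwidth = 100 Mbps
Packet in bits = 64 * 8 = 512 bits
Bandwidth = 100 * 10^6 = 100000000 bps
Time = 512 / 100000000 seconds
Time in us = 512 * 10^6 / 100000000 = 5.12

5.12


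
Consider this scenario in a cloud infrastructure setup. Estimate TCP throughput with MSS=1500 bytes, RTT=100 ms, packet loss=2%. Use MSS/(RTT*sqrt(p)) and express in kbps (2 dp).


Given: MSS = 1500 bytes, RTT = 100 ms, loss = 2%
RTT in seconds = 100 / 1000 = 0.1
Loss rate = 2% = 0.02
sqrt(loss) = sqrt(0.02) = 0.141421356237
Throughput (bytes/s) = 1500 / (0.1 * 0.141421356237) = 106066.0172
Throughput (kbps) = 106066.0172 * 8 / 1000 = 848.528137 -> 848.53 kbps (2 dp)

848.53


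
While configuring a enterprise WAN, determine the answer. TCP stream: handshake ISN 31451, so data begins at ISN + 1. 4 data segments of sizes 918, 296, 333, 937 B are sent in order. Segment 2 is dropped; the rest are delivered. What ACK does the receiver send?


SYN uses sequence number 31451; first data byte = ISN + 1 = 31452.
Segment 1: SEQ = 31452, len = 918 B, covers [31452, 32369]
Segment 2: SEQ = 32370, len = 296 B, covers [32370, 32665] [LOST]
Segment 3: SEQ = 32666, len = 333 B, covers [32666, 32998]
Segment 4: SEQ = 32999, len = 937 B, covers [32999, 33935]
In-order data received: bytes [31452, 32369] (segments 1..1).
Segment 2 missing -> gap begins at byte 32370; later segments buffered out of order.
Cumulative ACK = next expected in-order byte = 31452 + 918 = 32370

32370


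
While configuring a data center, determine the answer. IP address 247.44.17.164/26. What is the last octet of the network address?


Given: IP = 247.44.17.164, prefix = /26
Subnet mask = 255.255.255.192
Last octet of IP: 164
Last octet of mask: 192
Network last octet = 164 AND 192 = 128

128


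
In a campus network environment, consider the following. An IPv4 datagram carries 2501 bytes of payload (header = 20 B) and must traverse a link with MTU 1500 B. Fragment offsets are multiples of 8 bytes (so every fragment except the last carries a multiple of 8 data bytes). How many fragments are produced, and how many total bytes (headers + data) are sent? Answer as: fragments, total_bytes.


Max data per non-final fragment = floor((MTU - header)/8)*8 = floor((1500 - 20)/8)*8 = floor(1480/8)*8 = 1480 B
Final fragment needs no 8-byte alignment: it can carry up to MTU - header = 1480 B
Non-final fragments needed = ceil((payload - 1480) / 1480) = ceil(1021/1480) = ceil(0.6899) = 1
Number of fragments = 1 + 1 = 2
Fragment sizes (data): 1 * 1480 B + 1021 B (last, 1021 <= 1480 OK)
Total bytes sent = payload + n_frags * header = 2501 + 2*20 = 2501 + 40 = 2541 B

2, 2541


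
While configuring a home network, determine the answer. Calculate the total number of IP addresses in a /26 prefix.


Given: CIDR prefix /26
Host bits = 32 - 26 = 6
Total addresses = 2^6 = 64

64


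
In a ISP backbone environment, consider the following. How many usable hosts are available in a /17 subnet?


Given: subnet mask /17
Host bits = 32 - 17 = 15
Total addresses = 2^15 = 32768
Usable hosts = 32768 - 2 (network + broadcast) = 32766

32766


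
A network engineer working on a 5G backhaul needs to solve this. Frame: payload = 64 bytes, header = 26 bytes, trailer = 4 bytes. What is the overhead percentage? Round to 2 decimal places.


Given: payload = 64 B, header = 26 B, trailer = 4 B
Overhead bytes = header + trailer = 26 + 4 = 30
Total frame = payload + overhead = 64 + 30 = 94
Overhead % = 30 / 94 * 100 = 31.9149% -> 31.91% (2 dp)

31.91


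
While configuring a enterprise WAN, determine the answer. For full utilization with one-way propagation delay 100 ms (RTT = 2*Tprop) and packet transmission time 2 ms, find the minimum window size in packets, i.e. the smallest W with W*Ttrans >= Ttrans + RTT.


Given: Ttrans = 2 ms, RTT = 200 ms (= 2 * Tprop, Tprop = 100 ms)
Time until first ACK returns = Ttrans + RTT = 2 + 200 = 202 ms
Need W * Ttrans >= Ttrans + RTT  ->  W >= (Ttrans + RTT) / Ttrans
(Ttrans + RTT) / Ttrans = 202 / 2 = 101
W_min = ceil(101) = 101

101


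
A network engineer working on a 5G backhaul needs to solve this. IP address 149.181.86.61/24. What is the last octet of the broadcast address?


Given: IP = 149.181.86.61, prefix = /24
Host bits = 32 - 24 = 8
Network last octet = 61 AND mask = 0
Host part size = 2^8 - 1 = 255
Broadcast last octet = 0 OR 255 = 255

255


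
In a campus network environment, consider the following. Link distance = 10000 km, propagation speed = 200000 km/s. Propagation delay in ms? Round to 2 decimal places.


Given: distance = 10000 km, speed = 200000 km/s
Delay = distance / speed = 10000 / 200000 seconds
Delay in ms = 10000 * 1000 / 200000
Delay = 50.0000 ms
Rounded to 2 dp = 50.00 ms

50.00


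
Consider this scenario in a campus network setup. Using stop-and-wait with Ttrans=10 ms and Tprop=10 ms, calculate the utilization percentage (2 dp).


Given: Ttrans = 10 ms, Tprop = 10 ms
RTT = 2 * Tprop = 2 * 10 = 20 ms
U = Ttrans / (Ttrans + RTT)
U = 10 / (10 + 20)
U = 10 / 30 = 0.333333
U% = 33.33%

33.33


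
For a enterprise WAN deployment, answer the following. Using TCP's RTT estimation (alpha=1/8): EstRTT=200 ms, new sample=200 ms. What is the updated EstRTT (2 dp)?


Given: EstRTT = 200 ms, SampleRTT = 200 ms, alpha = 1/8
New EstRTT = (1 - alpha) * EstRTT + alpha * SampleRTT
(7/8) * 200 = 175
(1/8) * 200 = 25
New EstRTT = 175 + 25 = 200 ms -> 200.00 ms (2 dp)

200.00


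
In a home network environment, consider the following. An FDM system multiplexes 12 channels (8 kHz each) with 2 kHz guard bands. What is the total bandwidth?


Given: 12 channels, 8 kHz each, guard = 2 kHz
Channel bandwidth = 12 * 8 = 96 kHz
Guard bands = 11 gaps * 2 kHz = 22 kHz
Total = 96 + 22 = 118 kHz

118


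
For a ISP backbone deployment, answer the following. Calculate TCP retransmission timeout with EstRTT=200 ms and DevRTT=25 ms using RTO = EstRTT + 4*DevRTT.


Given: EstRTT = 200 ms, DevRTT = 25 ms
Timeout = EstRTT + 4 * DevRTT
4 * DevRTT = 4 * 25 = 100
Timeout = 200 + 100 = 300 ms

300


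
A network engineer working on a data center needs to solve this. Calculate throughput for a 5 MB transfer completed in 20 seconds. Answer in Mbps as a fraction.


Given: file = 5 MB, time = 20 s
File in Mb = 5 * 8 = 40 Mb
Throughput = 40 / 20 Mbps
Throughput = 2 Mbps

2


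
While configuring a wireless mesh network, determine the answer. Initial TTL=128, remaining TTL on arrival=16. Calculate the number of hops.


Given: initial TTL = 128, received TTL = 16
Hops = initial TTL - received TTL
Hops = 128 - 16 = 112

112


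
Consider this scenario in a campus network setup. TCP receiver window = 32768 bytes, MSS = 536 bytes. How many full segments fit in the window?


Given: RWND = 32768 bytes, MSS = 536 bytes
Full segments = floor(RWND / MSS)
Full segments = floor(32768 / 536)
Full segments = floor(61.1343) = 61

61


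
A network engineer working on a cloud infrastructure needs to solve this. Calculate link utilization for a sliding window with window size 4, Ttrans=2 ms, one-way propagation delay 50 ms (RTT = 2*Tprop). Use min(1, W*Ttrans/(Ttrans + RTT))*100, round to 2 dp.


Given: W = 4, Ttrans = 2 ms, RTT = 100 ms (= 2 * Tprop, Tprop = 50 ms)
Cycle time = Ttrans + RTT = 2 + 100 = 102 ms (first packet sent until its ACK returns)
W * Ttrans = 4 * 2 = 8 ms of sending per cycle
W * Ttrans / (Ttrans + RTT) = 8 / 102 = 0.078431
U = min(1, 0.078431) = 0.078431
U% = 7.84%

7.84


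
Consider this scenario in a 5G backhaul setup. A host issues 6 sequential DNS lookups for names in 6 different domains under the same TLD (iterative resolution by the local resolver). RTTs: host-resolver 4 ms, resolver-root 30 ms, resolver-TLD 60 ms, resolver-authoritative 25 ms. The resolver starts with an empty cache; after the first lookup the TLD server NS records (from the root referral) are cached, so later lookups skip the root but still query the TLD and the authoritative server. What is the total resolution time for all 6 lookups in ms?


Lookup 1 (cold cache): local + root + TLD + auth = 4 + 30 + 60 + 25 = 119 ms
Lookups 2..6 (TLD NS cached -> skip root; new domain -> still ask TLD and auth): local + TLD + auth = 4 + 60 + 25 = 89 ms each
Remaining 5 lookups: 5 * 89 = 445 ms
Total = 119 + 445 = 564 ms

564


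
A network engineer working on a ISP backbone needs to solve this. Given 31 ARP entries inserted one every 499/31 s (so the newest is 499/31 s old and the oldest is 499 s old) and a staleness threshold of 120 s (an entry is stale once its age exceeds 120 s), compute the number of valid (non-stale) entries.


Ages are k * 499/31 s for k = 1..31 (spacing = 16.0968 s).
Entry k is valid iff k * 499/31 <= 120 iff k <= 31 * 120 / 499 = 7.4549
n_valid = floor(7.4549) = 7
(n_stale = 31 - 7 = 24)

7


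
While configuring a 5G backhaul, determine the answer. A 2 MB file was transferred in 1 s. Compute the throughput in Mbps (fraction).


Given: file = 2 MB, time = 1 s
File in Mb = 2 * 8 = 16 Mb
Throughput = 16 / 1 Mbps
Throughput = 16 Mbps

16


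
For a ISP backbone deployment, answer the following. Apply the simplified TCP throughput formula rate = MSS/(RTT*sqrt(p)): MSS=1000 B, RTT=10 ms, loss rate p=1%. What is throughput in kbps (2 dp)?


Given: MSS = 1000 bytes, RTT = 10 ms, loss = 1%
RTT in seconds = 10 / 1000 = 0.01
Loss rate = 1% = 0.01
sqrt(loss) = sqrt(0.01) = 0.1
Throughput (bytes/s) = 1000 / (0.01 * 0.1) = 1000000.0000
Throughput (kbps) = 1000000.0000 * 8 / 1000 = 8000.000000 -> 8000.00 kbps (2 dp)

8000.00


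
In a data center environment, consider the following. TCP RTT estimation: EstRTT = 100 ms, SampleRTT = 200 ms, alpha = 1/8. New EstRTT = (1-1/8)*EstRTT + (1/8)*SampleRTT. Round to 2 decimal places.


Given: EstRTT = 100 ms, SampleRTT = 200 ms, alpha = 1/8
New EstRTT = (1 - alpha) * EstRTT + alpha * SampleRTT
(7/8) * 100 = 87.5
(1/8) * 200 = 25
New EstRTT = 87.5 + 25 = 112.5 ms -> 112.50 ms (2 dp)

112.50


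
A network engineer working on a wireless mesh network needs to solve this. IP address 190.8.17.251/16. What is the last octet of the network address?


Given: IP = 190.8.17.251, prefix = /16
Subnet mask = 255.255.0.0
Last octet of IP: 251
Last octet of mask: 0
Network last octet = 251 AND 0 = 0

0


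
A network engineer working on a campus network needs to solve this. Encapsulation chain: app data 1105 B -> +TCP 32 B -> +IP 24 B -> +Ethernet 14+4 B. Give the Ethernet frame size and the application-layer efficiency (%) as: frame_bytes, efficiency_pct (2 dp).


TCP segment = 1105 + 32 = 1137 B
IP packet = 1137 + 24 = 1161 B
Ethernet frame = 1161 + 14 + 4 = 1179 B
Efficiency = app / frame = 1105 / 1179 = 0.937235 = 93.7235% -> 93.72% (2 dp)

1179, 93.72


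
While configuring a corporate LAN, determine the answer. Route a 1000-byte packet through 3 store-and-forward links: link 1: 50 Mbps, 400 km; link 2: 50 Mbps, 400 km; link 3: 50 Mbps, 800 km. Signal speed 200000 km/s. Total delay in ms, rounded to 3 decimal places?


Packet = 1000 bytes = 8000 bits. Store-and-forward: sum (t_trans + t_prop) per link.
Link 1: t_trans = 8000/(50*10^6) s = 0.1600 ms; t_prop = 400/200000 s = 2.0000 ms; subtotal = 2.1600 ms
Link 2: t_trans = 8000/(50*10^6) s = 0.1600 ms; t_prop = 400/200000 s = 2.0000 ms; subtotal = 2.1600 ms
Link 3: t_trans = 8000/(50*10^6) s = 0.1600 ms; t_prop = 800/200000 s = 4.0000 ms; subtotal = 4.1600 ms
End-to-end = 2.1600 + 2.1600 + 4.1600 = 8.4800 ms -> 8.480 ms (3 dp)

8.480


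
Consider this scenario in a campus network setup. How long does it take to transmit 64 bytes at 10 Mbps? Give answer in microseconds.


Given: packet = 64 bytes, bandwidth = 10 Mbps
Packet in bits = 64 * 8 = 512 bits
Bandwidth = 10 * 10^6 = 10000000 bps
Time = 512 / 10000000 seconds
Time in us = 512 * 10^6 / 10000000 = 51.2

51.2


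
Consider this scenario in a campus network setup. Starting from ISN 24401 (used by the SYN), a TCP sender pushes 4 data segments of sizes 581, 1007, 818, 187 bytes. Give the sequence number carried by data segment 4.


The SYN occupies sequence number ISN = 24401, so the first data byte is ISN + 1 = 24402.
SEQ of data segment i = (ISN + 1) + sum of payload sizes of segments 1..i-1.
Segment 1: SEQ = 24402, payload = 581 bytes
Segment 2: SEQ = 24983, payload = 1007 bytes
Segment 3: SEQ = 25990, payload = 818 bytes
Segment 4: SEQ = 26808, payload = 187 bytes
SEQ of segment 4 = 24402 + 581 + 1007 + 818 = 26808

26808


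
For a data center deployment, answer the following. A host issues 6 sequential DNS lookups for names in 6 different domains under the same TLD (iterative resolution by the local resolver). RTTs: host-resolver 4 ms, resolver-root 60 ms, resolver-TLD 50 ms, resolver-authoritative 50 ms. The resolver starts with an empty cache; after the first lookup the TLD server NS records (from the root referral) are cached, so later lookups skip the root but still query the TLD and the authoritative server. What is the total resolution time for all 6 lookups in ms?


Lookup 1 (cold cache): local + root + TLD + auth = 4 + 60 + 50 + 50 = 164 ms
Lookups 2..6 (TLD NS cached -> skip root; new domain -> still ask TLD and auth): local + TLD + auth = 4 + 50 + 50 = 104 ms each
Remaining 5 lookups: 5 * 104 = 520 ms
Total = 164 + 520 = 684 ms

684


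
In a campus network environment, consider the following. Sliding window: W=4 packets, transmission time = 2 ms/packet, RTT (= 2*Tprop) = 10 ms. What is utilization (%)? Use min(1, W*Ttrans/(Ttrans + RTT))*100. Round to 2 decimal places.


Given: W = 4, Ttrans = 2 ms, RTT = 10 ms (= 2 * Tprop, Tprop = 5 ms)
Cycle time = Ttrans + RTT = 2 + 10 = 12 ms (first packet sent until its ACK returns)
W * Ttrans = 4 * 2 = 8 ms of sending per cycle
W * Ttrans / (Ttrans + RTT) = 8 / 12 = 0.666667
U = min(1, 0.666667) = 0.666667
U% = 66.67%

66.67


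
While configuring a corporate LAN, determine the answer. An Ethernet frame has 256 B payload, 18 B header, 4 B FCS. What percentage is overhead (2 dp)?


Given: payload = 256 B, header = 18 B, trailer = 4 B
Overhead bytes = header + trailer = 18 + 4 = 22
Total frame = payload + overhead = 256 + 22 = 278
Overhead % = 22 / 278 * 100 = 7.9137% -> 7.91% (2 dp)

7.91


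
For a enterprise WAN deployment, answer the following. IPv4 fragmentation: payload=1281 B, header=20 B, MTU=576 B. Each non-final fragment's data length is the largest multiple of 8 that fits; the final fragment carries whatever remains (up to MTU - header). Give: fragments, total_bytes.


Max data per non-final fragment = floor((MTU - header)/8)*8 = floor((576 - 20)/8)*8 = floor(556/8)*8 = 552 B
Final fragment needs no 8-byte alignment: it can carry up to MTU - header = 556 B
Non-final fragments needed = ceil((payload - 556) / 552) = ceil(725/552) = ceil(1.3134) = 2
Number of fragments = 2 + 1 = 3
Fragment sizes (data): 2 * 552 B + 177 B (last, 177 <= 556 OK)
Total bytes sent = payload + n_frags * header = 1281 + 3*20 = 1281 + 60 = 1341 B

3, 1341


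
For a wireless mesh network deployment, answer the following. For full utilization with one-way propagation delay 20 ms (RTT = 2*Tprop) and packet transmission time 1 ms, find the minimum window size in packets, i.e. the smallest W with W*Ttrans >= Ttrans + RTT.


Given: Ttrans = 1 ms, RTT = 40 ms (= 2 * Tprop, Tprop = 20 ms)
Time until first ACK returns = Ttrans + RTT = 1 + 40 = 41 ms
Need W * Ttrans >= Ttrans + RTT  ->  W >= (Ttrans + RTT) / Ttrans
(Ttrans + RTT) / Ttrans = 41 / 1 = 41
W_min = ceil(41) = 41

41


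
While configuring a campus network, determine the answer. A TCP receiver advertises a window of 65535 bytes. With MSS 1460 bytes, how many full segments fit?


Given: RWND = 65535 bytes, MSS = 1460 bytes
Full segments = floor(RWND / MSS)
Full segments = floor(65535 / 1460)
Full segments = floor(44.887) = 44

44


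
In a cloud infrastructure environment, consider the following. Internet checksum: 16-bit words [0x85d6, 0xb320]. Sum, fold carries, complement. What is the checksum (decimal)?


Given words: [0x85d6, 0xb320]
Step 1: Sum all words
Raw sum = 34262 + 45856 = 80118
Step 2: Fold carry: (14582 + 1) = 14583
One's complement = ~14583 & 0xFFFF = 50952

50952


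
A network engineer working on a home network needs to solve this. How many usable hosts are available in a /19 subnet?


Given: subnet mask /19
Host bits = 32 - 19 = 13
Total addresses = 2^13 = 8192
Usable hosts = 8192 - 2 (network + broadcast) = 8190

8190


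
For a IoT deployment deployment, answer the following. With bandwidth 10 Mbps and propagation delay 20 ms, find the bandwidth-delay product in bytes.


Given: bandwidth = 10 Mbps, delay = 20 ms
BDP in bits = 10 * 10^6 * 20 / 1000
BDP in bits = 200000
BDP in bytes = 200000 / 8 = 25000

25000


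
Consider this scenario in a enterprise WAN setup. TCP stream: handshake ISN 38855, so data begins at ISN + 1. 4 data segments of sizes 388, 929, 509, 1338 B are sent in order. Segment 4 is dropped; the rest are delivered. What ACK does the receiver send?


SYN uses sequence number 38855; first data byte = ISN + 1 = 38856.
Segment 1: SEQ = 38856, len = 388 B, covers [38856, 39243]
Segment 2: SEQ = 39244, len = 929 B, covers [39244, 40172]
Segment 3: SEQ = 40173, len = 509 B, covers [40173, 40681]
Segment 4: SEQ = 40682, len = 1338 B, covers [40682, 42019] [LOST]
In-order data received: bytes [38856, 40681] (segments 1..3).
Segment 4 missing -> gap begins at byte 40682.
Cumulative ACK = next expected in-order byte = 38856 + 388 + 929 + 509 = 40682

40682


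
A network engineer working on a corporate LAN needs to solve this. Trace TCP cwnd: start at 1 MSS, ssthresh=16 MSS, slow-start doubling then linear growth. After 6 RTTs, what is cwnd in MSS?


RTT 0: cwnd = 1 MSS (initial)
RTT 1: cwnd = 2 MSS (slow start, doubled)
RTT 2: cwnd = 4 MSS (slow start, doubled)
RTT 3: cwnd = 8 MSS (slow start, doubled)
RTT 4: cwnd = 16 MSS (slow start, doubled)
RTT 5: cwnd = 17 MSS (congestion avoidance, +1)
RTT 6: cwnd = 18 MSS (congestion avoidance, +1)

18


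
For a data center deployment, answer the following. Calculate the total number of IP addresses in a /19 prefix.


Given: CIDR prefix /19
Host bits = 32 - 19 = 13
Total addresses = 2^13 = 8192

8192


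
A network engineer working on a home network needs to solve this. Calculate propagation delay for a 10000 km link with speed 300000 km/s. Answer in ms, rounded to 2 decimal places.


Given: distance = 10000 km, speed = 300000 km/s
Delay = distance / speed = 10000 / 300000 seconds
Delay in ms = 10000 * 1000 / 300000
Delay = 33.3333 ms
Rounded to 2 dp = 33.33 ms

33.33


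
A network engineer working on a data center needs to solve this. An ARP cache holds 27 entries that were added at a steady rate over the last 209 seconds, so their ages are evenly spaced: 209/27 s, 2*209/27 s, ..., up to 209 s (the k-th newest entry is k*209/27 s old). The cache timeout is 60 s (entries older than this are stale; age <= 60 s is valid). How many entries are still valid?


Ages are k * 209/27 s for k = 1..27 (spacing = 7.7407 s).
Entry k is valid iff k * 209/27 <= 60 iff k <= 27 * 60 / 209 = 7.7512
n_valid = floor(7.7512) = 7
(n_stale = 27 - 7 = 20)

7


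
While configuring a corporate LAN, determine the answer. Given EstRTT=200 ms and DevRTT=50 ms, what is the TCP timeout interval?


Given: EstRTT = 200 ms, DevRTT = 50 ms
Timeout = EstRTT + 4 * DevRTT
4 * DevRTT = 4 * 50 = 200
Timeout = 200 + 200 = 400 ms

400
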